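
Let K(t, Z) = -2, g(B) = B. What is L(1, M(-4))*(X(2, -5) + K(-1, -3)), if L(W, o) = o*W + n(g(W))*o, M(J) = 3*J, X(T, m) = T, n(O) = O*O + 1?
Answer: 0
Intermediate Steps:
n(O) = 1 + O² (n(O) = O² + 1 = 1 + O²)
L(W, o) = W*o + o*(1 + W²) (L(W, o) = o*W + (1 + W²)*o = W*o + o*(1 + W²))
L(1, M(-4))*(X(2, -5) + K(-1, -3)) = ((3*(-4))*(1 + 1 + 1²))*(2 - 2) = -12*(1 + 1 + 1)*0 = -12*3*0 = -36*0 = 0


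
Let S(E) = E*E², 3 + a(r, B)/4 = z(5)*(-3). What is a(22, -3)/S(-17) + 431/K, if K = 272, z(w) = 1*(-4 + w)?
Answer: 124943/78608 ≈ 1.5894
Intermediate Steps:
z(w) = -4 + w
a(r, B) = -24 (a(r, B) = -12 + 4*((-4 + 5)*(-3)) = -12 + 4*(1*(-3)) = -12 + 4*(-3) = -12 - 12 = -24)
S(E) = E³
a(22, -3)/S(-17) + 431/K = -24/((-17)³) + 431/272 = -24/(-4913) + 431*(1/272) = -24*(-1/4913) + 431/272 = 24/4913 + 431/272 = 124943/78608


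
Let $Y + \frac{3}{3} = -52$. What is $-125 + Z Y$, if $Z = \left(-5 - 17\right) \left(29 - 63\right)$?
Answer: $-39769$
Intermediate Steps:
$Y = -53$ ($Y = -1 - 52 = -53$)
$Z = 748$ ($Z = \left(-22\right) \left(-34\right) = 748$)
$-125 + Z Y = -125 + 748 \left(-53\right) = -125 - 39644 = -39769$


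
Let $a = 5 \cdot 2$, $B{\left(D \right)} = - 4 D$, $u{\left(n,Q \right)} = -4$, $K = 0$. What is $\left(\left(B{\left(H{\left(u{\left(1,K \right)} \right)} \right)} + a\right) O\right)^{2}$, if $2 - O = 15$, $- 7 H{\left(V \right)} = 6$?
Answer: $\frac{1493284}{49} \approx 30475.0$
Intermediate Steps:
$H{\left(V \right)} = - \frac{6}{7}$ ($H{\left(V \right)} = \left(- \frac{1}{7}\right) 6 = - \frac{6}{7}$)
$O = -13$ ($O = 2 - 15 = -13$)
$a = 10$
$\left(\left(B{\left(H{\left(u{\left(1,K \right)} \right)} \right)} + a\right) O\right)^{2} = \left(\left(\left(-4\right) \left(- \frac{6}{7}\right) + 10\right) \left(-13\right)\right)^{2} = \left(\left(\frac{24}{7} + 10\right) \left(-13\right)\right)^{2} = \left(\frac{94}{7} \left(-13\right)\right)^{2} = \left(- \frac{1222}{7}\right)^{2} = \frac{1493284}{49}$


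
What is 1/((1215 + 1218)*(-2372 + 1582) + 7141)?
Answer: -1/1914929 ≈ -5.2221e-7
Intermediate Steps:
1/((1215 + 1218)*(-2372 + 1582) + 7141) = 1/(2433*(-790) + 7141) = 1/(-1922070 + 7141) = 1/(-1914929) = -1/1914929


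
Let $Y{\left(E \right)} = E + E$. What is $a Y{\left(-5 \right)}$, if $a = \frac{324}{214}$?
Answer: $- \frac{1620}{107} \approx -15.14$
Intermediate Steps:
$a = \frac{162}{107}$ ($a = 324 \cdot \frac{1}{214} = \frac{162}{107} \approx 1.514$)
$Y{\left(E \right)} = 2 E$
$a Y{\left(-5 \right)} = \frac{162 \cdot 2 \left(-5\right)}{107} = \frac{162}{107} \left(-10\right) = - \frac{1620}{107}$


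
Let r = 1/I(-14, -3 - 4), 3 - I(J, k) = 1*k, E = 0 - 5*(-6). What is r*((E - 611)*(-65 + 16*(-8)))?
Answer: 112133/10 ≈ 11213.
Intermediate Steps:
E = 30 (E = 0 + 30 = 30)
I(J, k) = 3 - k
r = ⅒ (r = 1/(3 - (-3 - 4)) = 1/(3 - 1*(-7)) = 1/(3 + 7) = 1/10 = ⅒ ≈ 0.10000)
r*((E - 611)*(-65 + 16*(-8))) = ((30 - 611)*(-65 + 16*(-8)))/10 = (-581*(-65 - 128))/10 = (-581*(-193))/10 = (⅒)*112133 = 112133/10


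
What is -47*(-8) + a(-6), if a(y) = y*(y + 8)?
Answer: 364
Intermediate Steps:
a(y) = y*(8 + y)
-47*(-8) + a(-6) = -47*(-8) - 6*(8 - 6) = 376 - 6*2 = 376 - 12 = 364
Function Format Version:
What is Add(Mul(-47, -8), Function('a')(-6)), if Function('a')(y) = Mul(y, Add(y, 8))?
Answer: 364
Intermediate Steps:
Function('a')(y) = Mul(y, Add(8, y))
Add(Mul(-47, -8), Function('a')(-6)) = Add(Mul(-47, -8), Mul(-6, Add(8, -6))) = Add(376, Mul(-6, 2)) = Add(376, -12) = 364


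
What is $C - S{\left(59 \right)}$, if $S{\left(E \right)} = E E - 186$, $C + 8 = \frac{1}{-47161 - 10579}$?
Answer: $- \frac{190715221}{57740} \approx -3303.0$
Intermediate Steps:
$C = - \frac{461921}{57740}$ ($C = -8 + \frac{1}{-47161 - 10579} = -8 + \frac{1}{-57740} = -8 - \frac{1}{57740} = - \frac{461921}{57740} \approx -8.0$)
$S{\left(E \right)} = -186 + E^{2}$ ($S{\left(E \right)} = E^{2} - 186 = -186 + E^{2}$)
$C - S{\left(59 \right)} = - \frac{461921}{57740} - \left(-186 + 59^{2}\right) = - \frac{461921}{57740} - \left(-186 + 3481\right) = - \frac{461921}{57740} - 3295 = - \frac{190715221}{57740}$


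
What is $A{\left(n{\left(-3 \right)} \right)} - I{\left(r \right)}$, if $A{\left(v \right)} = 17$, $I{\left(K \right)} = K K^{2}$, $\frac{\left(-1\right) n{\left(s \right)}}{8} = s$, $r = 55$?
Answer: $-166358$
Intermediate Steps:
$n{\left(s \right)} = - 8 s$
$I{\left(K \right)} = K^{3}$
$A{\left(n{\left(-3 \right)} \right)} - I{\left(r \right)} = 17 - 55^{3} = 17 - 166375 = -166358$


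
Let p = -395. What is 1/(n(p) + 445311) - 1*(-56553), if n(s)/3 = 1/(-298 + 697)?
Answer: 3349428563425/59226364 ≈ 56553.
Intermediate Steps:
n(s) = 1/133 (n(s) = 3/(-298 + 697) = 3/399 = 3*(1/399) = 1/133)
1/(n(p) + 445311) - 1*(-56553) = 1/(1/133 + 445311) - 1*(-56553) = 1/(59226364/133) + 56553 = 133/59226364 + 56553 = 3349428563425/59226364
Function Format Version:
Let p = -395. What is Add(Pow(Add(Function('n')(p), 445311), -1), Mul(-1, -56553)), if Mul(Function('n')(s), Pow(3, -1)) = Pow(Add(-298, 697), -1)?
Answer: Rational(3349428563425, 59226364) ≈ 56553.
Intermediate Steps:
Function('n')(s) = Rational(1, 133) (Function('n')(s) = Mul(3, Pow(Add(-298, 697), -1)) = Mul(3, Pow(399, -1)) = Mul(3, Rational(1, 399)) = Rational(1, 133))
Add(Pow(Add(Function('n')(p), 445311), -1), Mul(-1, -56553)) = Add(Pow(Add(Rational(1, 133), 445311), -1), Mul(-1, -56553)) = Add(Pow(Rational(59226364, 133), -1), 56553) = Add(Rational(133, 59226364), 56553) = Rational(3349428563425, 59226364)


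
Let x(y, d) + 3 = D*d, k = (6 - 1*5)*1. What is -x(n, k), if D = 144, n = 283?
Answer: -141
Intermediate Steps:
k = 1 (k = (6 - 5)*1 = 1*1 = 1)
x(y, d) = -3 + 144*d
-x(n, k) = -(-3 + 144*1) = -(-3 + 144) = -1*141 = -141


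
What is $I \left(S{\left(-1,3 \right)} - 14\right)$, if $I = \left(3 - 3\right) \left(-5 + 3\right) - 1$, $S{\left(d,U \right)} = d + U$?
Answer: $12$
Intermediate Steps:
$S{\left(d,U \right)} = U + d$
$I = -1$ ($I = 0 \left(-2\right) - 1 = 0 - 1 = -1$)
$I \left(S{\left(-1,3 \right)} - 14\right) = - (\left(3 - 1\right) - 14) = - (2 - 14) = \left(-1\right) \left(-12\right) = 12$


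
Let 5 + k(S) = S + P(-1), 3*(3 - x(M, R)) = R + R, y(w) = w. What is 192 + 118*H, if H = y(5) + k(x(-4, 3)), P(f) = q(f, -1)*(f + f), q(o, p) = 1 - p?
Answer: -162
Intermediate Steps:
P(f) = 4*f (P(f) = (1 - 1*(-1))*(f + f) = (1 + 1)*(2*f) = 2*(2*f) = 4*f)
x(M, R) = 3 - 2*R/3 (x(M, R) = 3 - (R + R)/3 = 3 - 2*R/3)
k(S) = -9 + S (k(S) = -5 + (S + 4*(-1)) = -5 + (S - 4) = -5 + (-4 + S) = -9 + S)
H = -3 (H = 5 + (-9 + (3 - ⅔*3)) = 5 + (-9 + (3 - 2)) = 5 + (-9 + 1) = 5 - 8 = -3)
192 + 118*H = 192 + 118*(-3) = 192 - 354 = -162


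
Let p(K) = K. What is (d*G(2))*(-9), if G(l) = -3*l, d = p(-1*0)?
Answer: 0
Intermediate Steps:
d = 0 (d = -1*0 = 0)
(d*G(2))*(-9) = (0*(-3*2))*(-9) = (0*(-6))*(-9) = 0*(-9) = 0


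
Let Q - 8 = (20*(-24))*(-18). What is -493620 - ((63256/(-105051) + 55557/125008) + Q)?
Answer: -6595889497357703/13132215408 ≈ -5.0227e+5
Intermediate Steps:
Q = 8648 (Q = 8 + (20*(-24))*(-18) = 8 - 480*(-18) = 8 + 8640 = 8648)
-493620 - ((63256/(-105051) + 55557/125008) + Q) = -493620 - ((63256/(-105051) + 55557/125008) + 8648) = -493620 - ((63256*(-1/105051) + 55557*(1/125008)) + 8648) = -493620 - ((-63256/105051 + 55557/125008) + 8648) = -493620 - (-2071187641/13132215408 + 8648) = -493620 - 1*113565327660743/13132215408 = -493620 - 113565327660743/13132215408 = -6595889497357703/13132215408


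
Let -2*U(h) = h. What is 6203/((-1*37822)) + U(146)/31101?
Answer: -195680509/1176302022 ≈ -0.16635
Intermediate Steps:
U(h) = -h/2
6203/((-1*37822)) + U(146)/31101 = 6203/((-1*37822)) - 1/2*146/31101 = 6203/(-37822) - 73*1/31101 = 6203*(-1/37822) - 73/31101 = -6203/37822 - 73/31101 = -195680509/1176302022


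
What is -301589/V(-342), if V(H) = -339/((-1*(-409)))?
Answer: 123349901/339 ≈ 3.6386e+5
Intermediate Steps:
V(H) = -339/409
-301589/V(-342) = -301589/(-339/409) = -301589*(-409/339) = 123349901/339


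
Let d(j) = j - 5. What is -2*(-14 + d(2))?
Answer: 34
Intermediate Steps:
d(j) = -5 + j
-2*(-14 + d(2)) = -2*(-14 + (-5 + 2)) = -2*(-14 - 3) = -2*(-17) = 34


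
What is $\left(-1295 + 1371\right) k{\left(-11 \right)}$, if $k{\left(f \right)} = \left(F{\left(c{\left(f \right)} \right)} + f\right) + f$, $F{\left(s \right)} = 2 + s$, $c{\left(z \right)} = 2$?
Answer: $-1368$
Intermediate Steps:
$k{\left(f \right)} = 4 + 2 f$ ($k{\left(f \right)} = \left(\left(2 + 2\right) + f\right) + f = \left(4 + f\right) + f = 4 + 2 f$)
$\left(-1295 + 1371\right) k{\left(-11 \right)} = \left(-1295 + 1371\right) \left(4 + 2 \left(-11\right)\right) = 76 \left(4 - 22\right) = 76 \left(-18\right) = -1368$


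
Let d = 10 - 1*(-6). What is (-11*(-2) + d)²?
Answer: 1444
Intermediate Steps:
d = 16 (d = 10 + 6 = 16)
(-11*(-2) + d)² = (-11*(-2) + 16)² = (22 + 16)² = 38² = 1444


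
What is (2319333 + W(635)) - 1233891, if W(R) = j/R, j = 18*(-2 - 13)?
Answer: 137851080/127 ≈ 1.0854e+6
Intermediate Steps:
j = -270 (j = 18*(-15) = -270)
W(R) = -270/R
(2319333 + W(635)) - 1233891 = (2319333 - 270/635) - 1233891 = (2319333 - 270*1/635) - 1233891 = (2319333 - 54/127) - 1233891 = 294555237/127 - 1233891 = 137851080/127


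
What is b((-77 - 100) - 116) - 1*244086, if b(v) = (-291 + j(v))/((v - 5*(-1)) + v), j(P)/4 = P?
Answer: -20258929/83 ≈ -2.4408e+5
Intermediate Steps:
j(P) = 4*P
b(v) = (-291 + 4*v)/(5 + 2*v) (b(v) = (-291 + 4*v)/((v - 5*(-1)) + v) = (-291 + 4*v)/((v + 5) + v) = (-291 + 4*v)/((5 + v) + v) = (-291 + 4*v)/(5 + 2*v))
b((-77 - 100) - 116) - 1*244086 = (-291 + 4*((-77 - 100) - 116))/(5 + 2*((-77 - 100) - 116)) - 1*244086 = (-291 + 4*(-177 - 116))/(5 + 2*(-177 - 116)) - 244086 = (-291 + 4*(-293))/(5 + 2*(-293)) - 244086 = (-291 - 1172)/(5 - 586) - 244086 = -1463/(-581) - 244086 = -1/581*(-1463) - 244086 = 209/83 - 244086 = -20258929/83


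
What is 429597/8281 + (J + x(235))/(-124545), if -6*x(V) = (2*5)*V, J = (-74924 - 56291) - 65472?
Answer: 23629785773/442010205 ≈ 53.460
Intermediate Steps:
J = -196687 (J = -131215 - 65472 = -196687)
x(V) = -5*V/3 (x(V) = -2*5*V/6 = -5*V/3)
429597/8281 + (J + x(235))/(-124545) = 429597/8281 + (-196687 - 5/3*235)/(-124545) = 429597*(1/8281) + (-196687 - 1175/3)*(-1/124545) = 61371/1183 - 591236/3*(-1/124545) = 61371/1183 + 591236/373635 = 23629785773/442010205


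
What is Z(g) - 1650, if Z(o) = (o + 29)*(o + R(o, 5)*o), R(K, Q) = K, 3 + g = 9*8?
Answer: 471690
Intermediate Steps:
g = 69 (g = -3 + 9*8 = -3 + 72 = 69)
Z(o) = (29 + o)*(o + o²) (Z(o) = (o + 29)*(o + o*o) = (29 + o)*(o + o²))
Z(g) - 1650 = 69*(29 + 69² + 30*69) - 1650 = 69*(29 + 4761 + 2070) - 1650 = 69*6860 - 1650 = 473340 - 1650 = 471690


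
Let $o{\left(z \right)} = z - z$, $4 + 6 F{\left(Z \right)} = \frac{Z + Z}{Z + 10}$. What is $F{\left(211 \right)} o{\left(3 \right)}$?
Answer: $0$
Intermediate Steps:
$F{\left(Z \right)} = - \frac{2}{3} + \frac{Z}{3 \left(10 + Z\right)}$ ($F{\left(Z \right)} = - \frac{2}{3} + \frac{\left(Z + Z\right) \frac{1}{Z + 10}}{6} = - \frac{2}{3} + \frac{2 Z \frac{1}{10 + Z}}{6} = - \frac{2}{3} + \frac{Z}{3 \left(10 + Z\right)}$)
$o{\left(z \right)} = 0$
$F{\left(211 \right)} o{\left(3 \right)} = \frac{-20 - 211}{3 \left(10 + 211\right)} 0 = \frac{-20 - 211}{3 \cdot 221} \cdot 0 = \frac{1}{3} \cdot \frac{1}{221} \left(-231\right) 0 = \left(- \frac{77}{221}\right) 0 = 0$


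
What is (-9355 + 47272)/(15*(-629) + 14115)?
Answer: 4213/520 ≈ 8.1019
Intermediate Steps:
(-9355 + 47272)/(15*(-629) + 14115) = 37917/(-9435 + 14115) = 37917/4680 = 37917*(1/4680) = 4213/520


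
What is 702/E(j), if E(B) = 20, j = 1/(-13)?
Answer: 351/10 ≈ 35.100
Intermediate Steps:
j = -1/13 ≈ -0.076923
702/E(j) = 702/20 = 702*(1/20) = 351/10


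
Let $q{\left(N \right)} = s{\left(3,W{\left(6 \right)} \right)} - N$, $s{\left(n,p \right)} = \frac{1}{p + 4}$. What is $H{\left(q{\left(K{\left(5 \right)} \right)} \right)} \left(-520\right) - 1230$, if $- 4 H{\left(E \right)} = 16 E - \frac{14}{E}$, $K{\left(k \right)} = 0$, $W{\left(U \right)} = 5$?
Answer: $- \frac{156410}{9} \approx -17379.0$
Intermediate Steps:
$s{\left(n,p \right)} = \frac{1}{4 + p}$
$q{\left(N \right)} = \frac{1}{9} - N$ ($q{\left(N \right)} = \frac{1}{4 + 5} - N = \frac{1}{9} - N$)
$H{\left(E \right)} = - 4 E + \frac{7}{2 E}$ ($H{\left(E \right)} = - \frac{16 E - \frac{14}{E}}{4} = - \frac{- \frac{14}{E} + 16 E}{4} = - 4 E + \frac{7}{2 E}$)
$H{\left(q{\left(K{\left(5 \right)} \right)} \right)} \left(-520\right) - 1230 = \left(- 4 \left(\frac{1}{9} - 0\right) + \frac{7}{2 \left(\frac{1}{9} - 0\right)}\right) \left(-520\right) - 1230 = \left(- 4 \left(\frac{1}{9} + 0\right) + \frac{7}{2 \left(\frac{1}{9} + 0\right)}\right) \left(-520\right) - 1230 = \left(\left(-4\right) \frac{1}{9} + \frac{7 \frac{1}{\frac{1}{9}}}{2}\right) \left(-520\right) - 1230 = \left(- \frac{4}{9} + \frac{7}{2} \cdot 9\right) \left(-520\right) - 1230 = \left(- \frac{4}{9} + \frac{63}{2}\right) \left(-520\right) - 1230 = \frac{559}{18} \left(-520\right) - 1230 = - \frac{145340}{9} - 1230 = - \frac{156410}{9}$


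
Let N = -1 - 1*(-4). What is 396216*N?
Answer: 1188648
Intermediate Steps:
N = 3 (N = -1 + 4 = 3)
396216*N = 396216*3 = 1188648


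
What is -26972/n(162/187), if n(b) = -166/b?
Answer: 198612/1411 ≈ 140.76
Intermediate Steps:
-26972/n(162/187) = -26972/((-166/(162/187))) = -26972/((-166/(162*(1/187)))) = -26972/((-166/162/187)) = -26972/((-166*187/162)) = -26972/(-15521/81) = -26972*(-81/15521) = 198612/1411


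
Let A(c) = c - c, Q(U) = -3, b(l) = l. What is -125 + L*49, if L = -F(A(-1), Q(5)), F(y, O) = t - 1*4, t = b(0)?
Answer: 71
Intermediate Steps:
A(c) = 0
t = 0
F(y, O) = -4 (F(y, O) = 0 - 1*4 = 0 - 4 = -4)
L = 4 (L = -1*(-4) = 4)
-125 + L*49 = -125 + 4*49 = -125 + 196 = 71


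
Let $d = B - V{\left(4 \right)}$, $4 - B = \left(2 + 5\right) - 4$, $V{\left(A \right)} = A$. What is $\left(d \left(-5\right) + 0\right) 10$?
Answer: $150$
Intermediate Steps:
$B = 1$ ($B = 4 - \left(\left(2 + 5\right) - 4\right) = 4 - \left(7 - 4\right) = 4 - 3 = 1$)
$d = -3$ ($d = 1 - 4 = -3$)
$\left(d \left(-5\right) + 0\right) 10 = \left(\left(-3\right) \left(-5\right) + 0\right) 10 = \left(15 + 0\right) 10 = 15 \cdot 10 = 150$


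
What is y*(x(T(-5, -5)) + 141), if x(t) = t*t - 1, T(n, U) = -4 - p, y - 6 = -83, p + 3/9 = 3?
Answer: -127820/9 ≈ -14202.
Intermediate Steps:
p = 8/3 (p = -⅓ + 3 = 8/3 ≈ 2.6667)
y = -77 (y = 6 - 83 = -77)
T(n, U) = -20/3 (T(n, U) = -4 - 1*8/3 = -4 - 8/3 = -20/3)
x(t) = -1 + t² (x(t) = t² - 1 = -1 + t²)
y*(x(T(-5, -5)) + 141) = -77*((-1 + (-20/3)²) + 141) = -77*((-1 + 400/9) + 141) = -77*(391/9 + 141) = -77*1660/9 = -127820/9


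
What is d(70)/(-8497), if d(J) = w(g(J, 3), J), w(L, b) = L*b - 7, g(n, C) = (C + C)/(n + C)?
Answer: 91/620281 ≈ 0.00014671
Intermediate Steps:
g(n, C) = 2*C/(C + n) (g(n, C) = (2*C)/(C + n) = 2*C/(C + n))
w(L, b) = -7 + L*b
d(J) = -7 + 6*J/(3 + J) (d(J) = -7 + (2*3/(3 + J))*J = -7 + (6/(3 + J))*J = -7 + 6*J/(3 + J))
d(70)/(-8497) = ((-21 - 1*70)/(3 + 70))/(-8497) = ((-21 - 70)/73)*(-1/8497) = ((1/73)*(-91))*(-1/8497) = -91/73*(-1/8497) = 91/620281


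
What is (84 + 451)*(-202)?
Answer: -108070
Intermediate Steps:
(84 + 451)*(-202) = 535*(-202) = -108070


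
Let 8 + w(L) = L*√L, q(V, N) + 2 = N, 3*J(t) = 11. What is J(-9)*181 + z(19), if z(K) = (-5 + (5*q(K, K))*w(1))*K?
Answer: -32209/3 ≈ -10736.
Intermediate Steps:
J(t) = 11/3 (J(t) = (⅓)*11 = 11/3)
q(V, N) = -2 + N
w(L) = -8 + L^(3/2) (w(L) = -8 + L*√L = -8 + L^(3/2))
z(K) = K*(65 - 35*K) (z(K) = (-5 + (5*(-2 + K))*(-8 + 1^(3/2)))*K = (-5 + (-10 + 5*K)*(-8 + 1))*K = (-5 + (-10 + 5*K)*(-7))*K = (-5 + (70 - 35*K))*K = (65 - 35*K)*K = K*(65 - 35*K))
J(-9)*181 + z(19) = (11/3)*181 + 5*19*(13 - 7*19) = 1991/3 + 5*19*(13 - 133) = 1991/3 + 5*19*(-120) = 1991/3 - 11400 = -32209/3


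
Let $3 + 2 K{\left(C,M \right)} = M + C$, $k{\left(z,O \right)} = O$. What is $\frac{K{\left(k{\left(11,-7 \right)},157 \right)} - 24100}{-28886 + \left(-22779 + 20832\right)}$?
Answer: $\frac{48053}{61666} \approx 0.77925$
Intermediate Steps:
$K{\left(C,M \right)} = - \frac{3}{2} + \frac{C}{2} + \frac{M}{2}$ ($K{\left(C,M \right)} = - \frac{3}{2} + \frac{M + C}{2} = - \frac{3}{2} + \frac{C + M}{2} = - \frac{3}{2} + \left(\frac{C}{2} + \frac{M}{2}\right) = - \frac{3}{2} + \frac{C}{2} + \frac{M}{2}$)
$\frac{K{\left(k{\left(11,-7 \right)},157 \right)} - 24100}{-28886 + \left(-22779 + 20832\right)} = \frac{\left(- \frac{3}{2} + \frac{1}{2} \left(-7\right) + \frac{1}{2} \cdot 157\right) - 24100}{-28886 + \left(-22779 + 20832\right)} = \frac{\left(- \frac{3}{2} - \frac{7}{2} + \frac{157}{2}\right) - 24100}{-28886 - 1947} = \frac{\frac{147}{2} - 24100}{-30833} = \left(- \frac{48053}{2}\right) \left(- \frac{1}{30833}\right) = \frac{48053}{61666}$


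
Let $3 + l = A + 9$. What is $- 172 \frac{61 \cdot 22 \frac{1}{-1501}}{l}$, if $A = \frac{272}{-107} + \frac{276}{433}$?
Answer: $\frac{5347153372}{142401371} \approx 37.55$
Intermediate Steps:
$A = - \frac{88244}{46331}$ ($A = 272 \left(- \frac{1}{107}\right) + 276 \cdot \frac{1}{433} = - \frac{272}{107} + \frac{276}{433} = - \frac{88244}{46331} \approx -1.9046$)
$l = \frac{189742}{46331}$ ($l = -3 + \left(- \frac{88244}{46331} + 9\right) = -3 + \frac{328735}{46331} = \frac{189742}{46331} \approx 4.0954$)
$- 172 \frac{61 \cdot 22 \frac{1}{-1501}}{l} = - 172 \frac{61 \cdot 22 \frac{1}{-1501}}{\frac{189742}{46331}} = - 172 \cdot 1342 \left(- \frac{1}{1501}\right) \frac{46331}{189742} = - 172 \left(\left(- \frac{1342}{1501}\right) \frac{46331}{189742}\right) = \left(-172\right) \left(- \frac{31088101}{142401371}\right) = \frac{5347153372}{142401371}$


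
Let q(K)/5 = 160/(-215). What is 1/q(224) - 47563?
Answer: -7610123/160 ≈ -47563.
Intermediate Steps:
q(K) = -160/43 (q(K) = 5*(160/(-215)) = 5*(160*(-1/215)) = 5*(-32/43) = -160/43)
1/q(224) - 47563 = 1/(-160/43) - 47563 = -43/160 - 47563 = -7610123/160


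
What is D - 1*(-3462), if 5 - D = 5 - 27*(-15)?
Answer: 3057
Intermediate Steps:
D = -405 (D = 5 - (5 - 27*(-15)) = 5 - (5 + 405) = 5 - 1*410 = 5 - 410 = -405)
D - 1*(-3462) = -405 - 1*(-3462) = -405 + 3462 = 3057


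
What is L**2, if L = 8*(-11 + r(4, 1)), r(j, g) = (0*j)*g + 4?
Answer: 3136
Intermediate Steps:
r(j, g) = 4 (r(j, g) = 0*g + 4 = 0 + 4 = 4)
L = -56 (L = 8*(-11 + 4) = 8*(-7) = -56)
L**2 = (-56)**2 = 3136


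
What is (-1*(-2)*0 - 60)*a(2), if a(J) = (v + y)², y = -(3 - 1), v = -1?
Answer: -540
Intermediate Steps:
y = -2 (y = -1*2 = -2)
a(J) = 9 (a(J) = (-1 - 2)² = (-3)² = 9)
(-1*(-2)*0 - 60)*a(2) = (-1*(-2)*0 - 60)*9 = (2*0 - 60)*9 = (0 - 60)*9 = -60*9 = -540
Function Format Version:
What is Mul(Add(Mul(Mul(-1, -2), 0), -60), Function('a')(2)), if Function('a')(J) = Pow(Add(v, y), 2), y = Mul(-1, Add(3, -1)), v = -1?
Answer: -540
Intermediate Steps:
y = -2 (y = Mul(-1, 2) = -2)
Function('a')(J) = 9 (Function('a')(J) = Pow(Add(-1, -2), 2) = Pow(-3, 2) = 9)
Mul(Add(Mul(Mul(-1, -2), 0), -60), Function('a')(2)) = Mul(Add(Mul(Mul(-1, -2), 0), -60), 9) = Mul(Add(Mul(2, 0), -60), 9) = Mul(Add(0, -60), 9) = Mul(-60, 9) = -540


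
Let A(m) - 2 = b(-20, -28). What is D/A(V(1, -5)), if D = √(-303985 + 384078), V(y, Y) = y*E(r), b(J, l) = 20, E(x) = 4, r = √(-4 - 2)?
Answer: √80093/22 ≈ 12.864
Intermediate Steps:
r = I*√6 (r = √(-6) = I*√6 ≈ 2.4495*I)
V(y, Y) = 4*y (V(y, Y) = y*4 = 4*y)
A(m) = 22 (A(m) = 2 + 20 = 22)
D = √80093 ≈ 283.01
D/A(V(1, -5)) = √80093/22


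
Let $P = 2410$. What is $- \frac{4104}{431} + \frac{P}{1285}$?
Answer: $- \frac{846986}{110767} \approx -7.6466$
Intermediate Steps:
$- \frac{4104}{431} + \frac{P}{1285} = - \frac{4104}{431} + \frac{2410}{1285} = \left(-4104\right) \frac{1}{431} + 2410 \cdot \frac{1}{1285} = - \frac{4104}{431} + \frac{482}{257} = - \frac{846986}{110767}$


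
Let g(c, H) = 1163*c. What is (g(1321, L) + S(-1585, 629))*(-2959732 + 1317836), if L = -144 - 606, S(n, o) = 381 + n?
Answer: -2520505745624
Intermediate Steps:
L = -750
(g(1321, L) + S(-1585, 629))*(-2959732 + 1317836) = (1163*1321 + (381 - 1585))*(-2959732 + 1317836) = (1536323 - 1204)*(-1641896) = 1535119*(-1641896) = -2520505745624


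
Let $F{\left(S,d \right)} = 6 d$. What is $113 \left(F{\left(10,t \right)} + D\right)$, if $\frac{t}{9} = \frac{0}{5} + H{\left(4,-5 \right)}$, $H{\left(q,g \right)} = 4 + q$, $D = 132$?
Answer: $63732$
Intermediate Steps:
$t = 72$ ($t = 9 \left(\frac{0}{5} + \left(4 + 4\right)\right) = 9 \left(0 \cdot \frac{1}{5} + 8\right) = 9 \left(0 + 8\right) = 9 \cdot 8 = 72$)
$113 \left(F{\left(10,t \right)} + D\right) = 113 \left(6 \cdot 72 + 132\right) = 113 \left(432 + 132\right) = 113 \cdot 564 = 63732$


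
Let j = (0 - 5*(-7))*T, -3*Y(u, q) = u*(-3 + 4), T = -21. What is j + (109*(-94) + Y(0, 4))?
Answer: -10981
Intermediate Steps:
Y(u, q) = -u/3 (Y(u, q) = -u*(-3 + 4)/3 = -u/3)
j = -735 (j = (0 - 5*(-7))*(-21) = (0 + 35)*(-21) = 35*(-21) = -735)
j + (109*(-94) + Y(0, 4)) = -735 + (109*(-94) - 1/3*0) = -735 + (-10246 + 0) = -735 - 10246 = -10981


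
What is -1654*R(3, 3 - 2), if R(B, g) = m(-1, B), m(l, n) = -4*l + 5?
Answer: -14886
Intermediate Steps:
m(l, n) = 5 - 4*l
R(B, g) = 9 (R(B, g) = 5 - 4*(-1) = 5 + 4 = 9)
-1654*R(3, 3 - 2) = -1654*9 = -14886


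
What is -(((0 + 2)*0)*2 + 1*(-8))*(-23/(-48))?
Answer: 23/6 ≈ 3.8333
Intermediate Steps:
-(((0 + 2)*0)*2 + 1*(-8))*(-23/(-48)) = -((2*0)*2 - 8)*(-23*(-1/48)) = -(0*2 - 8)*23/48 = -(0 - 8)*23/48 = -(-8)*23/48 = -1*(-23/6) = 23/6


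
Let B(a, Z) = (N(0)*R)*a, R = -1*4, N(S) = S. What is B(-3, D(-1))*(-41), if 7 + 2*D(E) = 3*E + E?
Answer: 0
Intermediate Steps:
R = -4
D(E) = -7/2 + 2*E (D(E) = -7/2 + (3*E + E)/2 = -7/2 + (4*E)/2 = -7/2 + 2*E)
B(a, Z) = 0 (B(a, Z) = (0*(-4))*a = 0*a = 0)
B(-3, D(-1))*(-41) = 0*(-41) = 0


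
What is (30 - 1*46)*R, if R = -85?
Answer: 1360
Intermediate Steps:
(30 - 1*46)*R = (30 - 1*46)*(-85) = (30 - 46)*(-85) = -16*(-85) = 1360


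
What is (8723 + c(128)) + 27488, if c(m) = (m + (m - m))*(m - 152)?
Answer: 33139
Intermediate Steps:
c(m) = m*(-152 + m) (c(m) = (m + 0)*(-152 + m) = m*(-152 + m))
(8723 + c(128)) + 27488 = (8723 + 128*(-152 + 128)) + 27488 = (8723 + 128*(-24)) + 27488 = (8723 - 3072) + 27488 = 5651 + 27488 = 33139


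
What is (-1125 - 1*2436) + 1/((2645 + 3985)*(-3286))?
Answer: -77580586981/21786180 ≈ -3561.0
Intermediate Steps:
(-1125 - 1*2436) + 1/((2645 + 3985)*(-3286)) = (-1125 - 2436) - 1/3286/6630 = -3561 + (1/6630)*(-1/3286) = -3561 - 1/21786180 = -77580586981/21786180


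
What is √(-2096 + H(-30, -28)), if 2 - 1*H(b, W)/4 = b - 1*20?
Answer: 4*I*√118 ≈ 43.451*I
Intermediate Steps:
H(b, W) = 88 - 4*b (H(b, W) = 8 - 4*(b - 1*20) = 8 - 4*(b - 20) = 8 - 4*(-20 + b) = 8 + (80 - 4*b) = 88 - 4*b)
√(-2096 + H(-30, -28)) = √(-2096 + (88 - 4*(-30))) = √(-2096 + (88 + 120)) = √(-2096 + 208) = √(-1888) = 4*I*√118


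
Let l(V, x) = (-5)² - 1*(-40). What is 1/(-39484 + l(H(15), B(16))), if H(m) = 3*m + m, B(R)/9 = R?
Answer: -1/39419 ≈ -2.5368e-5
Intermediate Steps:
B(R) = 9*R
H(m) = 4*m
l(V, x) = 65 (l(V, x) = 25 + 40 = 65)
1/(-39484 + l(H(15), B(16))) = 1/(-39484 + 65) = 1/(-39419) = -1/39419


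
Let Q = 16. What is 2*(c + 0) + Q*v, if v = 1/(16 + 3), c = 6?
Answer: 244/19 ≈ 12.842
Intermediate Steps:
v = 1/19 ≈ 0.052632
2*(c + 0) + Q*v = 2*(6 + 0) + 16*(1/19) = 2*6 + 16/19 = 12 + 16/19 = 244/19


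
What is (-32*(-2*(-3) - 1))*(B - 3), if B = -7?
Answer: 1600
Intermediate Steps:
(-32*(-2*(-3) - 1))*(B - 3) = (-32*(-2*(-3) - 1))*(-7 - 3) = -32*(6 - 1)*(-10) = -32*5*(-10) = -160*(-10) = 1600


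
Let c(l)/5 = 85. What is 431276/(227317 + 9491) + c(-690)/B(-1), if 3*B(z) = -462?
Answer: -194471/207207 ≈ -0.93853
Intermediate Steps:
c(l) = 425 (c(l) = 5*85 = 425)
B(z) = -154 (B(z) = (1/3)*(-462) = -154)
431276/(227317 + 9491) + c(-690)/B(-1) = 431276/(227317 + 9491) + 425/(-154) = 431276/236808 + 425*(-1/154) = 431276*(1/236808) - 425/154 = 107819/59202 - 425/154 = -194471/207207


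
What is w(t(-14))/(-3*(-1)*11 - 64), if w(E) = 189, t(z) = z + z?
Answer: -189/31 ≈ -6.0968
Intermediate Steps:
t(z) = 2*z
w(t(-14))/(-3*(-1)*11 - 64) = 189/(-3*(-1)*11 - 64) = 189/(3*11 - 64) = 189/(33 - 64) = 189/(-31) = 189*(-1/31) = -189/31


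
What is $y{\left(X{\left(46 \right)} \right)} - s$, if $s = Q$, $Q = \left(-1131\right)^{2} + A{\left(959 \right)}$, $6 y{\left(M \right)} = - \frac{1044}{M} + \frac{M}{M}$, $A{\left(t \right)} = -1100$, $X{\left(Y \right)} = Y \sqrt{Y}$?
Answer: $- \frac{7668365}{6} - \frac{87 \sqrt{46}}{1058} \approx -1.2781 \cdot 10^{6}$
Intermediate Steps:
$X{\left(Y \right)} = Y^{\frac{3}{2}}$
$y{\left(M \right)} = \frac{1}{6} - \frac{174}{M}$ ($y{\left(M \right)} = \frac{- \frac{1044}{M} + \frac{M}{M}}{6} = \frac{- \frac{1044}{M} + 1}{6} = \frac{1 - \frac{1044}{M}}{6} = \frac{1}{6} - \frac{174}{M}$)
$Q = 1278061$ ($Q = \left(-1131\right)^{2} - 1100 = 1279161 - 1100 = 1278061$)
$s = 1278061$
$y{\left(X{\left(46 \right)} \right)} - s = \frac{-1044 + 46^{\frac{3}{2}}}{6 \cdot 46^{\frac{3}{2}}} - 1278061 = \frac{-1044 + 46 \sqrt{46}}{6 \cdot 46 \sqrt{46}} - 1278061 = \frac{\frac{\sqrt{46}}{2116} \left(-1044 + 46 \sqrt{46}\right)}{6} - 1278061 = \frac{\sqrt{46} \left(-1044 + 46 \sqrt{46}\right)}{12696} - 1278061 = -1278061 + \frac{\sqrt{46} \left(-1044 + 46 \sqrt{46}\right)}{12696}$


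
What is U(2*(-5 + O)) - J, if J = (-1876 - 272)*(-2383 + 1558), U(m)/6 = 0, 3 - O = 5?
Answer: -1772100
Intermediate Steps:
O = -2 (O = 3 - 1*5 = 3 - 5 = -2)
U(m) = 0 (U(m) = 6*0 = 0)
J = 1772100 (J = -2148*(-825) = 1772100)
U(2*(-5 + O)) - J = 0 - 1*1772100 = 0 - 1772100 = -1772100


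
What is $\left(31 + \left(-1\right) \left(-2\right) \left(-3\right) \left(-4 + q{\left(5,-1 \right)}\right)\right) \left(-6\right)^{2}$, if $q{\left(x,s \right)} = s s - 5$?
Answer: $2844$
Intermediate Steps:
$q{\left(x,s \right)} = -5 + s^{2}$ ($q{\left(x,s \right)} = s^{2} - 5 = -5 + s^{2}$)
$\left(31 + \left(-1\right) \left(-2\right) \left(-3\right) \left(-4 + q{\left(5,-1 \right)}\right)\right) \left(-6\right)^{2} = \left(31 + \left(-1\right) \left(-2\right) \left(-3\right) \left(-4 - \left(5 - \left(-1\right)^{2}\right)\right)\right) \left(-6\right)^{2} = \left(31 + 2 \left(-3\right) \left(-4 + \left(-5 + 1\right)\right)\right) 36 = \left(31 - 6 \left(-4 - 4\right)\right) 36 = \left(31 - -48\right) 36 = \left(31 + 48\right) 36 = 79 \cdot 36 = 2844$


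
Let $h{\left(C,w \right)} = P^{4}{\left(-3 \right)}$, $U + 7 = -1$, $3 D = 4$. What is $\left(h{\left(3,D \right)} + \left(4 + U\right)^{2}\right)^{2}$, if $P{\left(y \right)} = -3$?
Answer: $9409$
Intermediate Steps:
$D = \frac{4}{3}$ ($D = \frac{1}{3} \cdot 4 = \frac{4}{3} \approx 1.3333$)
$U = -8$ ($U = -7 - 1 = -8$)
$h{\left(C,w \right)} = 81$ ($h{\left(C,w \right)} = \left(-3\right)^{4} = 81$)
$\left(h{\left(3,D \right)} + \left(4 + U\right)^{2}\right)^{2} = \left(81 + \left(4 - 8\right)^{2}\right)^{2} = \left(81 + \left(-4\right)^{2}\right)^{2} = \left(81 + 16\right)^{2} = 97^{2} = 9409$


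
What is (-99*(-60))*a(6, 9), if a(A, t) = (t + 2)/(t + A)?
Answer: 4356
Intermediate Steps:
a(A, t) = (2 + t)/(A + t)
(-99*(-60))*a(6, 9) = (-99*(-60))*((2 + 9)/(6 + 9)) = 5940*(11/15) = 4356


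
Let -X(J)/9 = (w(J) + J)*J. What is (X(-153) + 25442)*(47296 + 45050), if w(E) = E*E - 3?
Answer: 2959211224758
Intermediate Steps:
w(E) = -3 + E² (w(E) = E² - 3 = -3 + E²)
X(J) = -9*J*(-3 + J + J²) (X(J) = -9*((-3 + J²) + J)*J = -9*(-3 + J + J²)*J = -9*J*(-3 + J + J²))
(X(-153) + 25442)*(47296 + 45050) = (9*(-153)*(3 - 1*(-153) - 1*(-153)²) + 25442)*(47296 + 45050) = (9*(-153)*(3 + 153 - 1*23409) + 25442)*92346 = (9*(-153)*(3 + 153 - 23409) + 25442)*92346 = (9*(-153)*(-23253) + 25442)*92346 = (32019381 + 25442)*92346 = 32044823*92346 = 2959211224758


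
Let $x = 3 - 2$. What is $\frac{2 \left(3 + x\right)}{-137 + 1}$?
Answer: $- \frac{1}{17} \approx -0.058824$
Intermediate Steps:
$x = 1$ ($x = 3 - 2 = 1$)
$\frac{2 \left(3 + x\right)}{-137 + 1} = \frac{2 \left(3 + 1\right)}{-137 + 1} = \frac{2 \cdot 4}{-136} = 8 \left(- \frac{1}{136}\right) = - \frac{1}{17}$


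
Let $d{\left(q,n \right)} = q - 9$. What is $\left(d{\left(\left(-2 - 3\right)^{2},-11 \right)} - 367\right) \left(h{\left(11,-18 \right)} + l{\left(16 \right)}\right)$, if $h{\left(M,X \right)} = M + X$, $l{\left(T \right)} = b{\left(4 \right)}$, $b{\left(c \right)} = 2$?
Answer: $1755$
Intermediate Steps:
$l{\left(T \right)} = 2$
$d{\left(q,n \right)} = -9 + q$ ($d{\left(q,n \right)} = q - 9 = -9 + q$)
$\left(d{\left(\left(-2 - 3\right)^{2},-11 \right)} - 367\right) \left(h{\left(11,-18 \right)} + l{\left(16 \right)}\right) = \left(\left(-9 + \left(-2 - 3\right)^{2}\right) - 367\right) \left(\left(11 - 18\right) + 2\right) = \left(\left(-9 + \left(-5\right)^{2}\right) - 367\right) \left(-7 + 2\right) = \left(\left(-9 + 25\right) - 367\right) \left(-5\right) = \left(16 - 367\right) \left(-5\right) = \left(-351\right) \left(-5\right) = 1755$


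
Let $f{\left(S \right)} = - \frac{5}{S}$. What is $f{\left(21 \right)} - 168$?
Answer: $- \frac{3533}{21} \approx -168.24$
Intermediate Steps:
$f{\left(21 \right)} - 168 = - \frac{5}{21} - 168 = - \frac{3533}{21}$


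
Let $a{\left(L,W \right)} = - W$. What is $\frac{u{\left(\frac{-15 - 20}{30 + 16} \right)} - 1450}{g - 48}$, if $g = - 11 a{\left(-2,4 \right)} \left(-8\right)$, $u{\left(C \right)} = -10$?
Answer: $\frac{73}{20} \approx 3.65$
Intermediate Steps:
$g = -352$ ($g = - 11 \left(\left(-1\right) 4\right) \left(-8\right) = \left(-11\right) \left(-4\right) \left(-8\right) = 44 \left(-8\right) = -352$)
$\frac{u{\left(\frac{-15 - 20}{30 + 16} \right)} - 1450}{g - 48} = \frac{-10 - 1450}{-352 - 48} = - \frac{1460}{-400} = \left(-1460\right) \left(- \frac{1}{400}\right) = \frac{73}{20}$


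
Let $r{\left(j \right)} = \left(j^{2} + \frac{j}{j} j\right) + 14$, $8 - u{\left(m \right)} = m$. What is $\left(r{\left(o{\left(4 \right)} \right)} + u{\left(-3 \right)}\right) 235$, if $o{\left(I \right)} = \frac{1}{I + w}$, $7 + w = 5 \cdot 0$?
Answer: $\frac{52405}{9} \approx 5822.8$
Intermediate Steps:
$u{\left(m \right)} = 8 - m$
$w = -7$ ($w = -7 + 5 \cdot 0 = -7 + 0 = -7$)
$o{\left(I \right)} = \frac{1}{-7 + I}$ ($o{\left(I \right)} = \frac{1}{I - 7} = \frac{1}{-7 + I}$)
$r{\left(j \right)} = 14 + j + j^{2}$ ($r{\left(j \right)} = \left(j^{2} + 1 j\right) + 14 = \left(j^{2} + j\right) + 14 = \left(j + j^{2}\right) + 14 = 14 + j + j^{2}$)
$\left(r{\left(o{\left(4 \right)} \right)} + u{\left(-3 \right)}\right) 235 = \left(\left(14 + \frac{1}{-7 + 4} + \left(\frac{1}{-7 + 4}\right)^{2}\right) + \left(8 - -3\right)\right) 235 = \left(\left(14 + \frac{1}{-3} + \left(\frac{1}{-3}\right)^{2}\right) + \left(8 + 3\right)\right) 235 = \left(\left(14 - \frac{1}{3} + \left(- \frac{1}{3}\right)^{2}\right) + 11\right) 235 = \left(\left(14 - \frac{1}{3} + \frac{1}{9}\right) + 11\right) 235 = \left(\frac{124}{9} + 11\right) 235 = \frac{223}{9} \cdot 235 = \frac{52405}{9}$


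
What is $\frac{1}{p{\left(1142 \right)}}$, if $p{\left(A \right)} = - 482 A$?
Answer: $- \frac{1}{550444} \approx -1.8167 \cdot 10^{-6}$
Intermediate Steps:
$\frac{1}{p{\left(1142 \right)}} = \frac{1}{\left(-482\right) 1142} = \frac{1}{-550444} = - \frac{1}{550444}$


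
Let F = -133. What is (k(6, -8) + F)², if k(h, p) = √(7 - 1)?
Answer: (133 - √6)² ≈ 17043.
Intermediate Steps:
k(h, p) = √6
(k(6, -8) + F)² = (√6 - 133)² = (-133 + √6)²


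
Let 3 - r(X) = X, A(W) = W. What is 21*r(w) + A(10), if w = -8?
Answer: 241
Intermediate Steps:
r(X) = 3 - X
21*r(w) + A(10) = 21*(3 - 1*(-8)) + 10 = 21*(3 + 8) + 10 = 21*11 + 10 = 231 + 10 = 241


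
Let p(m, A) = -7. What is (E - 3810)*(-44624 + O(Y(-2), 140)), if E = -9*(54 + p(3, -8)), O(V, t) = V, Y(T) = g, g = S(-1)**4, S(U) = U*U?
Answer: 188889159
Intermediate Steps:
S(U) = U**2
g = 1 (g = ((-1)**2)**4 = 1**4 = 1)
Y(T) = 1
E = -423 (E = -9*(54 - 7) = -9*47 = -423)
(E - 3810)*(-44624 + O(Y(-2), 140)) = (-423 - 3810)*(-44624 + 1) = -4233*(-44623) = 188889159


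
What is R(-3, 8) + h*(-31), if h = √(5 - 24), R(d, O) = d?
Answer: -3 - 31*I*√19 ≈ -3.0 - 135.13*I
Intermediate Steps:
h = I*√19 (h = √(-19) = I*√19 ≈ 4.3589*I)
R(-3, 8) + h*(-31) = -3 + (I*√19)*(-31) = -3 - 31*I*√19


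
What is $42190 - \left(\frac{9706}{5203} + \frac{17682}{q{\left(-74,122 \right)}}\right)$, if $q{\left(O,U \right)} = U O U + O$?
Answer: $\frac{120891252323403}{2865526235} \approx 42188.0$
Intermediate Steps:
$q{\left(O,U \right)} = O + O U^{2}$ ($q{\left(O,U \right)} = O U U + O = O U^{2} + O = O + O U^{2}$)
$42190 - \left(\frac{9706}{5203} + \frac{17682}{q{\left(-74,122 \right)}}\right) = 42190 - \left(\frac{9706}{5203} + 17682 \left(- \frac{1}{74 \left(1 + 122^{2}\right)}\right)\right) = 42190 - \left(\frac{9706}{5203} + \frac{17682}{\left(-74\right) \left(1 + 14884\right)}\right) = 42190 - \left(\frac{9706}{5203} + \frac{17682}{\left(-74\right) 14885}\right) = 42190 - \left(\frac{9706}{5203} + \frac{17682}{-1101490}\right) = 42190 - \frac{5299531247}{2865526235} = \frac{120891252323403}{2865526235}$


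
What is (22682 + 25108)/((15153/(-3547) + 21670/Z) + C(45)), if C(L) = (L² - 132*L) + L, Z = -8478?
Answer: -359278840035/29145476011 ≈ -12.327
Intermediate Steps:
C(L) = L² - 131*L
(22682 + 25108)/((15153/(-3547) + 21670/Z) + C(45)) = (22682 + 25108)/((15153/(-3547) + 21670/(-8478)) + 45*(-131 + 45)) = 47790/((15153*(-1/3547) + 21670*(-1/8478)) + 45*(-86)) = 47790/((-15153/3547 - 10835/4239) - 3870) = 47790/(-102665312/15035733 - 3870) = 47790/(-58290952022/15035733) = 47790*(-15035733/58290952022) = -359278840035/29145476011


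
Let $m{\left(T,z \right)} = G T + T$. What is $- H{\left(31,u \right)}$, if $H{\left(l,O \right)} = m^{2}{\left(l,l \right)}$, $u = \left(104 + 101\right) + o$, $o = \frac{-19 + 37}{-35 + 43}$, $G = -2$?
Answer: $-961$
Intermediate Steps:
$o = \frac{9}{4}$ ($o = \frac{18}{8} = 18 \cdot \frac{1}{8} = \frac{9}{4} \approx 2.25$)
$u = \frac{829}{4}$ ($u = \left(104 + 101\right) + \frac{9}{4} = 205 + \frac{9}{4} = \frac{829}{4} \approx 207.25$)
$m{\left(T,z \right)} = - T$ ($m{\left(T,z \right)} = - 2 T + T = - T$)
$H{\left(l,O \right)} = l^{2}$ ($H{\left(l,O \right)} = \left(- l\right)^{2} = l^{2}$)
$- H{\left(31,u \right)} = - 31^{2} = \left(-1\right) 961 = -961$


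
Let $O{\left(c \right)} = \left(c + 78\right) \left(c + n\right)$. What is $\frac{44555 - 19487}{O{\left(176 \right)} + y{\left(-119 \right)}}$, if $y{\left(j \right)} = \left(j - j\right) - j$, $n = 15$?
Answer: $\frac{8356}{16211} \approx 0.51545$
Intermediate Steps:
$y{\left(j \right)} = - j$ ($y{\left(j \right)} = 0 - j = - j$)
$O{\left(c \right)} = \left(15 + c\right) \left(78 + c\right)$ ($O{\left(c \right)} = \left(c + 78\right) \left(c + 15\right) = \left(78 + c\right) \left(15 + c\right) = \left(15 + c\right) \left(78 + c\right)$)
$\frac{44555 - 19487}{O{\left(176 \right)} + y{\left(-119 \right)}} = \frac{44555 - 19487}{\left(1170 + 176^{2} + 93 \cdot 176\right) - -119} = \frac{25068}{\left(1170 + 30976 + 16368\right) + 119} = \frac{25068}{48514 + 119} = \frac{25068}{48633} = 25068 \cdot \frac{1}{48633} = \frac{8356}{16211}$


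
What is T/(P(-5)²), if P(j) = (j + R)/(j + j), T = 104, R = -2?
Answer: 10400/49 ≈ 212.24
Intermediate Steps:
P(j) = (-2 + j)/(2*j) (P(j) = (j - 2)/(j + j) = (-2 + j)/((2*j)) = (-2 + j)*(1/(2*j)) = (-2 + j)/(2*j))
T/(P(-5)²) = 104/(((½)*(-2 - 5)/(-5))²) = 104/(((½)*(-⅕)*(-7))²) = 104/((7/10)²) = 104/(49/100) = 104*(100/49) = 10400/49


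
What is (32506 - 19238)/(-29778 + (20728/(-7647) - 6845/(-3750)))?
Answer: -25365099000/56929783919 ≈ -0.44555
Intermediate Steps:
(32506 - 19238)/(-29778 + (20728/(-7647) - 6845/(-3750))) = 13268/(-29778 + (20728*(-1/7647) - 6845*(-1/3750))) = 13268/(-29778 + (-20728/7647 + 1369/750)) = 13268/(-29778 - 1692419/1911750) = 13268/(-56929783919/1911750) = 13268*(-1911750/56929783919) = -25365099000/56929783919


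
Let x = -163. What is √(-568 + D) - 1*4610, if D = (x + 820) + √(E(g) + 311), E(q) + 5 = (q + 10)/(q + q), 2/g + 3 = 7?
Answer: -4610 + √(356 + 2*√1266)/2 ≈ -4599.7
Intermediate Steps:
g = ½ (g = 2/(-3 + 7) = 2/4 = 2*(¼) = ½ ≈ 0.50000)
E(q) = -5 + (10 + q)/(2*q) (E(q) = -5 + (q + 10)/(q + q) = -5 + (10 + q)/((2*q)) = -5 + (10 + q)*(1/(2*q)) = -5 + (10 + q)/(2*q))
D = 657 + √1266/2 (D = (-163 + 820) + √((-9/2 + 5/(½)) + 311) = 657 + √((-9/2 + 5*2) + 311) = 657 + √((-9/2 + 10) + 311) = 657 + √(11/2 + 311) = 657 + √(633/2) = 657 + √1266/2 ≈ 674.79)
√(-568 + D) - 1*4610 = √(-568 + (657 + √1266/2)) - 1*4610 = √(89 + √1266/2) - 4610 = -4610 + √(89 + √1266/2)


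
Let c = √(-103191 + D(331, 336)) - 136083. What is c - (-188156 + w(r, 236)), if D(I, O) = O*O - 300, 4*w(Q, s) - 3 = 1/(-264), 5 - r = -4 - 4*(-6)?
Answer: 54988297/1056 + 3*√1045 ≈ 52169.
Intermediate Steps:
r = -15 (r = 5 - (-4 - 4*(-6)) = 5 - (-4 + 24) = 5 - 1*20 = 5 - 20 = -15)
w(Q, s) = 791/1056 (w(Q, s) = ¾ + (¼)/(-264) = ¾ + (¼)*(-1/264) = ¾ - 1/1056 = 791/1056)
D(I, O) = -300 + O² (D(I, O) = O² - 300 = -300 + O²)
c = -136083 + 3*√1045 (c = √(-103191 + (-300 + 336²)) - 136083 = √(-103191 + (-300 + 112896)) - 136083 = √(-103191 + 112596) - 136083 = √9405 - 136083 = 3*√1045 - 136083 = -136083 + 3*√1045 ≈ -1.3599e+5)
c - (-188156 + w(r, 236)) = (-136083 + 3*√1045) - (-188156 + 791/1056) = (-136083 + 3*√1045) - 1*(-198691945/1056) = (-136083 + 3*√1045) + 198691945/1056 = 54988297/1056 + 3*√1045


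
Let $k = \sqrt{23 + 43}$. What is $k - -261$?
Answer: $261 + \sqrt{66} \approx 269.12$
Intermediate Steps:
$k = \sqrt{66} \approx 8.124$
$k - -261 = \sqrt{66} - -261 = \sqrt{66} + 261 = 261 + \sqrt{66}$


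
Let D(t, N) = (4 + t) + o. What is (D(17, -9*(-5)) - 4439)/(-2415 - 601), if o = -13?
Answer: 4431/3016 ≈ 1.4692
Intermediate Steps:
D(t, N) = -9 + t (D(t, N) = (4 + t) - 13 = -9 + t)
(D(17, -9*(-5)) - 4439)/(-2415 - 601) = ((-9 + 17) - 4439)/(-2415 - 601) = (8 - 4439)/(-3016) = -4431*(-1/3016) = 4431/3016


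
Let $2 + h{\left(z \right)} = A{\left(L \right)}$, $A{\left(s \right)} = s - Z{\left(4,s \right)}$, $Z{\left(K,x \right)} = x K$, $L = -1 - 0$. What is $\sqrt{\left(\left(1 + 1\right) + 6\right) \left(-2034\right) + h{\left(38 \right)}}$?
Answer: $i \sqrt{16271} \approx 127.56 i$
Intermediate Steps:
$L = -1$ ($L = -1 + 0 = -1$)
$Z{\left(K,x \right)} = K x$
$A{\left(s \right)} = - 3 s$ ($A{\left(s \right)} = s - 4 s = - 3 s$)
$h{\left(z \right)} = 1$ ($h{\left(z \right)} = -2 - -3 = -2 + 3 = 1$)
$\sqrt{\left(\left(1 + 1\right) + 6\right) \left(-2034\right) + h{\left(38 \right)}} = \sqrt{\left(\left(1 + 1\right) + 6\right) \left(-2034\right) + 1} = \sqrt{\left(2 + 6\right) \left(-2034\right) + 1} = \sqrt{8 \left(-2034\right) + 1} = \sqrt{-16272 + 1} = \sqrt{-16271} = i \sqrt{16271}$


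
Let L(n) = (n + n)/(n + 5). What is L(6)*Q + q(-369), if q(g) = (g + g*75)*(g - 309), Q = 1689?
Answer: 209172420/11 ≈ 1.9016e+7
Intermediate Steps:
L(n) = 2*n/(5 + n) (L(n) = (2*n)/(5 + n) = 2*n/(5 + n))
q(g) = 76*g*(-309 + g) (q(g) = (g + 75*g)*(-309 + g) = (76*g)*(-309 + g) = 76*g*(-309 + g))
L(6)*Q + q(-369) = (2*6/(5 + 6))*1689 + 76*(-369)*(-309 - 369) = (2*6/11)*1689 + 76*(-369)*(-678) = (2*6*(1/11))*1689 + 19013832 = (12/11)*1689 + 19013832 = 20268/11 + 19013832 = 209172420/11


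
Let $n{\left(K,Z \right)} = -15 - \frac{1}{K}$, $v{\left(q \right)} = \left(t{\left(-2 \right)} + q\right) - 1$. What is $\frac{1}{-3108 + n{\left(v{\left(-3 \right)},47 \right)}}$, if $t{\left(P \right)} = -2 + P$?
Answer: $- \frac{8}{24983} \approx -0.00032022$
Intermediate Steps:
$v{\left(q \right)} = -5 + q$ ($v{\left(q \right)} = \left(\left(-2 - 2\right) + q\right) - 1 = \left(-4 + q\right) - 1 = -5 + q$)
$\frac{1}{-3108 + n{\left(v{\left(-3 \right)},47 \right)}} = \frac{1}{-3108 - \left(15 + \frac{1}{-5 - 3}\right)} = \frac{1}{-3108 - \frac{119}{8}} = \frac{1}{- \frac{24983}{8}} = - \frac{8}{24983}$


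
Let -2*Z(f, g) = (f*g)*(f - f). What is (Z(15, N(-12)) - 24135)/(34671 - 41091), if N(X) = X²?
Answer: 1609/428 ≈ 3.7593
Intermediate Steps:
Z(f, g) = 0 (Z(f, g) = -f*g*(f - f)/2 = -f*g*0/2 = -½*0 = 0)
(Z(15, N(-12)) - 24135)/(34671 - 41091) = (0 - 24135)/(34671 - 41091) = -24135/(-6420) = -24135*(-1/6420) = 1609/428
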